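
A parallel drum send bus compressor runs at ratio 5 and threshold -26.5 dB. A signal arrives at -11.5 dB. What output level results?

The input is 15 dB above the -26.5 dB threshold.
5:1 compression reduces that to 15/5 = 3 dB over.
Output = -26.5 + 3 = -23.5 dB.

-23.5 dB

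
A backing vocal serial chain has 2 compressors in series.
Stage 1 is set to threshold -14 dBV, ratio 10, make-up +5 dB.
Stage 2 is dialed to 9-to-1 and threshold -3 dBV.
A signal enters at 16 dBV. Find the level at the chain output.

Stage 1: overshoot 30 dB → 30/10 = 3 dB → -11 dBV; +5 dB make-up → -6 dBV.
Stage 2: -6 dBV ≤ -3 dBV, so stage 2 doesn't engage; output -6 dBV.

-6 dBV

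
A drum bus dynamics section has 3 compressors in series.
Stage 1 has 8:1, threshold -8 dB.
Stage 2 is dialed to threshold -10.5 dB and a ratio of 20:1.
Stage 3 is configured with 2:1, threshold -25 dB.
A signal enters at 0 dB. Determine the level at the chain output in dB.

-17.6625 dB

Stage 1: 0 dB is 8 dB over -8 dB; at 8:1 that becomes 1 dB over, giving -7 dB.
Stage 2: 3.5 dB above -10.5 dB, reduced 20:1 to 0.175 dB above → -10.325 dB.
Stage 3: 14.675 dB above -25 dB, reduced 2:1 to 7.3375 dB above → -17.6625 dB.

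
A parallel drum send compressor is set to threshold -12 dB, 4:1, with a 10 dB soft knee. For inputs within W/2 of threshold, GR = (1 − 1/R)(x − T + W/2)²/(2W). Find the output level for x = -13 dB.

-13.6 dB

x − T + W/2 = -13 − (-12) + 5 = 4.
GR = (1 − 1/4) × 4² / 20 = 0.75 × 16 / 20 = 0.6 dB.
Output = -13 − 0.6 = -13.6 dB.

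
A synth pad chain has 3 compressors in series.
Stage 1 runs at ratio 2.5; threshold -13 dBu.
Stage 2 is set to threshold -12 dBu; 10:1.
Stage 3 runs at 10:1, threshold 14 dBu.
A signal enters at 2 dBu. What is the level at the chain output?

-11.5 dBu

Stage 1: overshoot 15 dB → 15/2.5 = 6 dB → -7 dBu.
Stage 2: overshoot 5 dB → 5/10 = 0.5 dB → -11.5 dBu.
Stage 3: -11.5 dBu is at or below the 14 dBu threshold — no compression; output -11.5 dBu.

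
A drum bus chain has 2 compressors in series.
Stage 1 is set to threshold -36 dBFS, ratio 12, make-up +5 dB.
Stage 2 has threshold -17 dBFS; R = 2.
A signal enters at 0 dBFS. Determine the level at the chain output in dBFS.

Stage 1: 0 dBFS is 36 dB over -36 dBFS; at 12:1 that becomes 3 dB over, giving -33 dBFS; +5 dB make-up → -28 dBFS.
Stage 2: -28 dBFS ≤ -17 dBFS, so stage 2 doesn't engage; output -28 dBFS.

-28 dBFS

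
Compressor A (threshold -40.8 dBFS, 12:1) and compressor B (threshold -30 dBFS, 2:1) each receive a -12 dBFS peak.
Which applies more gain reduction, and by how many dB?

A: GR = 28.8 − 28.8/12 = 26.4 dB.
B: GR = 18 − 18/2 = 9 dB.
Difference: 17.4 dB in favour of A.

A, by 17.4 dB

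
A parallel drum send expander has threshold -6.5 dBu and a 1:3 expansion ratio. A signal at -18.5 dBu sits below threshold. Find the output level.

Undershoot = (-6.5) − (-18.5) = 12 dB.
At 1:3, that expands to 36 dB under threshold.
Output = -6.5 − 36 = -42.5 dBu.

-42.5 dBu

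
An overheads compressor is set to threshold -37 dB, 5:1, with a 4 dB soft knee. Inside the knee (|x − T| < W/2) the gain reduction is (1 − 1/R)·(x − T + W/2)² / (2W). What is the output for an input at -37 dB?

x − T + W/2 = -37 − (-37) + 2 = 2.
GR = (1 − 1/5) × 2² / 8 = 0.8 × 4 / 8 = 0.4 dB.
Output = -37 − 0.4 = -37.4 dB.

-37.4 dB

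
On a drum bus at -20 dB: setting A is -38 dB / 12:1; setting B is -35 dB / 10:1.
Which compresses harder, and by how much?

A, by 3 dB

A: 18 dB over, compressed to 1.5 dB over, so 16.5 dB of GR.
B: 15 dB over, compressed to 1.5 dB over, so 13.5 dB of GR.
A reduces 3 dB more.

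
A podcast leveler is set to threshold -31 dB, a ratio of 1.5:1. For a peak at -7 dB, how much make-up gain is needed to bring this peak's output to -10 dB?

Overshoot 24 dB → 24/1.5 = 16 dB after compression, so the compressed level is -31 + 16 = -15 dB.
Make-up = target − compressed = -10 − (-15) = 5 dB.

5 dB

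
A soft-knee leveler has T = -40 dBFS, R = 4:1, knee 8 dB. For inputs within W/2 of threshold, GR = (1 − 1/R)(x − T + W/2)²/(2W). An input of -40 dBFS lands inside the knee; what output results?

x − T + W/2 = -40 − (-40) + 4 = 4.
GR = (1 − 1/4) × 4² / 16 = 0.75 × 16 / 16 = 0.75 dB.
Output = -40 − 0.75 = -40.75 dBFS.

-40.75 dBFS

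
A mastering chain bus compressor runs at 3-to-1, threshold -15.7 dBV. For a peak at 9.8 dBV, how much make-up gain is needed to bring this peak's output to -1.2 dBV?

6 dB

The peak compresses to -15.7 + 25.5/3 = -7.2 dBV.
To reach -1.2 dBV requires -1.2 − (-7.2) = 6 dB of make-up.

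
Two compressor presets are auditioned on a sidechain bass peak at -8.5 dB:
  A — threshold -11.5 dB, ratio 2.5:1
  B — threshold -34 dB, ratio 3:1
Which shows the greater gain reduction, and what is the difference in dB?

A: GR = 3 − 3/2.5 = 1.8 dB.
B: GR = 25.5 − 25.5/3 = 17 dB.
Difference: 15.2 dB in favour of B.

B, by 15.2 dB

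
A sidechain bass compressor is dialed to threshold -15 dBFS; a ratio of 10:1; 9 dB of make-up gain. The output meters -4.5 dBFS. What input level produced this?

0 dBFS

Remove make-up: -4.5 − 9 = -13.5 dBFS.
Post-compression overshoot = -13.5 − (-15) = 1.5 dB.
Undo the ratio: input overshoot = 1.5 × 10 = 15 dB, giving input = 0 dBFS.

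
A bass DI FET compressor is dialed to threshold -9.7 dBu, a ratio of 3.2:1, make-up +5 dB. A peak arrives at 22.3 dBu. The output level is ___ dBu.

5.3 dBu

Overshoot: 22.3 − (-9.7) = 32 dB.
3.2:1 compression reduces that to 32/3.2 = 10 dB over.
So the level is -9.7 + 10 = 0.3 dBu; make-up adds 5 dB, giving 5.3 dBu.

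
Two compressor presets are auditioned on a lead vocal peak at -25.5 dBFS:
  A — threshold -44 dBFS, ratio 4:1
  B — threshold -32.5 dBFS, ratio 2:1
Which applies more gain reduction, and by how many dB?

A, by 10.375 dB

A: 18.5 dB over, compressed to 4.625 dB over, so 13.875 dB of GR.
B: 7 dB over, compressed to 3.5 dB over, so 3.5 dB of GR.
A applies 10.375 dB more gain reduction.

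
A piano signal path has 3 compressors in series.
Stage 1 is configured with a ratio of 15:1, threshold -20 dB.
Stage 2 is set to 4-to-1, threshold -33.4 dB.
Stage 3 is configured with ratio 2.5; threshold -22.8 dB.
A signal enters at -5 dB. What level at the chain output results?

Stage 1: 15 dB above -20 dB, reduced 15:1 to 1 dB above → -19 dB.
Stage 2: -19 dB is 14.4 dB over -33.4 dB; at 4:1 that becomes 3.6 dB over, giving -29.8 dB.
Stage 3: -29.8 dB is at or below the -22.8 dB threshold — no compression; output -29.8 dB.

-29.8 dB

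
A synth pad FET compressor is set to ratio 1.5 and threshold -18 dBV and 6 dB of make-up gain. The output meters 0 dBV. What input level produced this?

0 dBV

Remove make-up: 0 − 6 = -6 dBV.
Post-compression overshoot = -6 − (-18) = 12 dB.
Before 1.5:1 compression the overshoot was 12 × 1.5 = 18 dB, so input = -18 + 18 = 0 dBV.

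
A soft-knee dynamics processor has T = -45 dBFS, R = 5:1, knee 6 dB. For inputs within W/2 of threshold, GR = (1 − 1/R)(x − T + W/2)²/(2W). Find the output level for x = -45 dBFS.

x − T + W/2 = -45 − (-45) + 3 = 3.
GR = (1 − 1/5) × 3² / 12 = 0.8 × 9 / 12 = 0.6 dB.
Output = -45 − 0.6 = -45.6 dBFS.

-45.6 dBFS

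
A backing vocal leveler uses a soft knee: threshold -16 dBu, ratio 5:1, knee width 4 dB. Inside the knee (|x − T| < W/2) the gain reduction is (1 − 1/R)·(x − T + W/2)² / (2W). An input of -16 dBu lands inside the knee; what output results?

x − T + W/2 = -16 − (-16) + 2 = 2.
GR = (1 − 1/5) × 2² / 8 = 0.8 × 4 / 8 = 0.4 dB.
Output = -16 − 0.4 = -16.4 dBu.

-16.4 dBu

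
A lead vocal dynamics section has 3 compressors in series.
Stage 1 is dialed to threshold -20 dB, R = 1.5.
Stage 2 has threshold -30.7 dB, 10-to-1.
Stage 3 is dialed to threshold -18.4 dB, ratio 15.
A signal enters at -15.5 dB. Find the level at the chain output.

-29.33 dB

Stage 1: 4.5 dB above -20 dB, reduced 1.5:1 to 3 dB above → -17 dB.
Stage 2: -17 dB is 13.7 dB over -30.7 dB; at 10:1 that becomes 1.37 dB over, giving -29.33 dB.
Stage 3: -29.33 dB is at or below the -18.4 dB threshold — no compression; output -29.33 dB.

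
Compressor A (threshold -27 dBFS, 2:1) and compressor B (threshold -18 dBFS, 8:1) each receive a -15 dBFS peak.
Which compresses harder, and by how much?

A: 12 dB over, compressed to 6 dB over, so 6 dB of GR.
B: 3 dB over, compressed to 0.375 dB over, so 2.625 dB of GR.
Difference: 3.375 dB in favour of A.

A, by 3.375 dB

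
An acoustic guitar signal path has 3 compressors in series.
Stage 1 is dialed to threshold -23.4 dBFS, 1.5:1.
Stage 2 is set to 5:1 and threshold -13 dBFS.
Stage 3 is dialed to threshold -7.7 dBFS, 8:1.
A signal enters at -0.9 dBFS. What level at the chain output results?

-12.08 dBFS

Stage 1: 22.5 dB above -23.4 dBFS, reduced 1.5:1 to 15 dB above → -8.4 dBFS.
Stage 2: 4.6 dB above -13 dBFS, reduced 5:1 to 0.92 dB above → -12.08 dBFS.
Stage 3: -12.08 dBFS is at or below the -7.7 dBFS threshold — no compression; output -12.08 dBFS.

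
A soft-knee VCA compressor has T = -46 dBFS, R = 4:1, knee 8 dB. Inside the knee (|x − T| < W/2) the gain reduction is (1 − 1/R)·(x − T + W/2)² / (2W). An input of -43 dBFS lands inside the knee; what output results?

-45.296875 dBFS

x − T + W/2 = -43 − (-46) + 4 = 7.
GR = (1 − 1/4) × 7² / 16 = 0.75 × 49 / 16 = 2.296875 dB.
Output = -43 − 2.296875 = -45.296875 dBFS.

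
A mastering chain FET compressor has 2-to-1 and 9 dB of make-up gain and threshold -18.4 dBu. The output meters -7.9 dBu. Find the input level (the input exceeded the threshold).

-15.4 dBu

Remove make-up: -7.9 − 9 = -16.9 dBu.
That's 1.5 dB above the -18.4 dBu threshold.
Before 2:1 compression the overshoot was 1.5 × 2 = 3 dB, so input = -18.4 + 3 = -15.4 dBu.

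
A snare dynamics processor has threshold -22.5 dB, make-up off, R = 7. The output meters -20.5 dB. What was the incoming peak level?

-8.5 dB

The compressed level sits -20.5 − (-22.5) = 2 dB over threshold.
Undo the ratio: input overshoot = 2 × 7 = 14 dB, giving input = -8.5 dB.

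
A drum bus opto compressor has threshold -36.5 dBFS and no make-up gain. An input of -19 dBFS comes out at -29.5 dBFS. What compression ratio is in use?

2.5:1

Input overshoot = -19 − (-36.5) = 17.5 dB; output overshoot = -29.5 − (-36.5) = 7 dB.
Ratio = 17.5 / 7 = 2.5.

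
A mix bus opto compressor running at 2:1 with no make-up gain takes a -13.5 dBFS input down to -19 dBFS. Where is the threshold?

-24.5 dBFS

Input is 11 dB above T (since output overshoot × R = input overshoot: (-19 − T)·2 = -13.5 − T gives T = -24.5 dBFS).
Check: -24.5 + (-13.5 − (-24.5))/2 = -24.5 + 5.5 = -19 dBFS. ✓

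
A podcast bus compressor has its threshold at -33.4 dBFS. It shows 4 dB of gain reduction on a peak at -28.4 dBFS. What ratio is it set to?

Input overshoot = -28.4 − (-33.4) = 5 dB.
Output overshoot = 5 − 4 = 1 dB.
Ratio = input overshoot / output overshoot = 5 / 1 = 5.

5:1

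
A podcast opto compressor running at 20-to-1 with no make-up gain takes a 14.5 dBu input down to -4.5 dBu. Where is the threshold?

-5.5 dBu

Input is 20 dB above T (since output overshoot × R = input overshoot: (-4.5 − T)·20 = 14.5 − T gives T = -5.5 dBu).
Check: -5.5 + (14.5 − (-5.5))/20 = -5.5 + 1 = -4.5 dBu. ✓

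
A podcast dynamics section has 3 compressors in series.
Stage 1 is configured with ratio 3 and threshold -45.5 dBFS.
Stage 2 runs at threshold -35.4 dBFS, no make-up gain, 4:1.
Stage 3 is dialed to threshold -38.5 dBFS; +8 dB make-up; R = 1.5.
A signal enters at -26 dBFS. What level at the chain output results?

Stage 1: overshoot 19.5 dB → 19.5/3 = 6.5 dB → -39 dBFS.
Stage 2: below threshold (-39 ≤ -35.4); passes unchanged; output -39 dBFS.
Stage 3: -39 dBFS is at or below the -38.5 dBFS threshold — no compression; make-up brings it to -31 dBFS.

-31 dBFS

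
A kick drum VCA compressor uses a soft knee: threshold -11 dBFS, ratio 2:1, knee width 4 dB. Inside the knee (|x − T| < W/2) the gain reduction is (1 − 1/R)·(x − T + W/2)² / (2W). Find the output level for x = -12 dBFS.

x − T + W/2 = -12 − (-11) + 2 = 1.
GR = (1 − 1/2) × 1² / 8 = 0.5 × 1 / 8 = 0.0625 dB.
Output = -12 − 0.0625 = -12.0625 dBFS.

-12.0625 dBFS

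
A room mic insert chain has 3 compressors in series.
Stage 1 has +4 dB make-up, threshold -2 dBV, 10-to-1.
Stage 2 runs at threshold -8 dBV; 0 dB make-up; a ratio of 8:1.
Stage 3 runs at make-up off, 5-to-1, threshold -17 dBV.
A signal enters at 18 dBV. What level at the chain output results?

Stage 1: overshoot 20 dB → 20/10 = 2 dB → 0 dBV; +4 dB make-up → 4 dBV.
Stage 2: overshoot 12 dB → 12/8 = 1.5 dB → -6.5 dBV.
Stage 3: overshoot 10.5 dB → 10.5/5 = 2.1 dB → -14.9 dBV.

-14.9 dBV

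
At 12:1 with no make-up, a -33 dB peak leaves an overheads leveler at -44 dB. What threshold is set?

-45 dB

Input is 12 dB above T (since output overshoot × R = input overshoot: (-44 − T)·12 = -33 − T gives T = -45 dB).
Check: -45 + (-33 − (-45))/12 = -45 + 1 = -44 dB. ✓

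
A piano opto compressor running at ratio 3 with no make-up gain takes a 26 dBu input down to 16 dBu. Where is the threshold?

Input is 15 dB above T (since output overshoot × R = input overshoot: (16 − T)·3 = 26 − T gives T = 11 dBu).
Check: 11 + (26 − 11)/3 = 11 + 5 = 16 dBu. ✓

11 dBu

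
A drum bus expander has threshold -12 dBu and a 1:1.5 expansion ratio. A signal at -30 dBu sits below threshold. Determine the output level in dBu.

-39 dBu

The input is 18 dB below the -12 dBu threshold.
A 1:1.5 expander multiplies undershoot by 1.5: 18 × 1.5 = 27 dB below threshold.
Output = -12 − 27 = -39 dBu.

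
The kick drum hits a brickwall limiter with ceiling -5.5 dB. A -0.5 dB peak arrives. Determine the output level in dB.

-5.5 dB

The limiter clamps the peak to its -5.5 dB ceiling.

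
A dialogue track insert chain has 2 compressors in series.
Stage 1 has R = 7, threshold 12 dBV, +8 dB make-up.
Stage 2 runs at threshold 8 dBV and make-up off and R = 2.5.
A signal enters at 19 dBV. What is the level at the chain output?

13.2 dBV

Stage 1: 7 dB above 12 dBV, reduced 7:1 to 1 dB above → 13 dBV; +8 dB make-up → 21 dBV.
Stage 2: overshoot 13 dB → 13/2.5 = 5.2 dB → 13.2 dBV.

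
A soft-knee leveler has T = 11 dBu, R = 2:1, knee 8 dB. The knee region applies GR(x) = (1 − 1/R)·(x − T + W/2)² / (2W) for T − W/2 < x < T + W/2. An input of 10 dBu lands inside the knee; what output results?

x − T + W/2 = 10 − 11 + 4 = 3.
GR = (1 − 1/2) × 3² / 16 = 0.5 × 9 / 16 = 0.28125 dB.
Output = 10 − 0.28125 = 9.71875 dBu.

9.71875 dBu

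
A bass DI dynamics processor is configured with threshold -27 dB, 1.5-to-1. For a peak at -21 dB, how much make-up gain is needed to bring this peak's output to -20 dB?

3 dB

Without make-up, output = threshold + overshoot/1.5 = -27 + 4 = -23 dB.
Gap to target: 3 dB.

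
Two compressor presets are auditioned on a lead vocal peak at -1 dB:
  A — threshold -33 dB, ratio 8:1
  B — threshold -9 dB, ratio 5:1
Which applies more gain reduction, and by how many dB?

A, by 21.6 dB

A: 32 dB over, compressed to 4 dB over, so 28 dB of GR.
B: 8 dB over, compressed to 1.6 dB over, so 6.4 dB of GR.
A reduces 21.6 dB more.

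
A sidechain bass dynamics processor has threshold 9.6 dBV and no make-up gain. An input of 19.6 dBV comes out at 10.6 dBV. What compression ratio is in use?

10:1

Input overshoot = 19.6 − 9.6 = 10 dB; output overshoot = 10.6 − 9.6 = 1 dB.
Ratio = 10 / 1 = 10.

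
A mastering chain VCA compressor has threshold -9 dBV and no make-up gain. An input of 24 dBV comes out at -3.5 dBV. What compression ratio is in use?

Input overshoot = 24 − (-9) = 33 dB; output overshoot = -3.5 − (-9) = 5.5 dB.
Ratio = 33 / 5.5 = 6.

6:1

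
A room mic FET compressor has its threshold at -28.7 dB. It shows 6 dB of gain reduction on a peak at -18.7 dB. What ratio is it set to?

2.5:1

Input overshoot = -18.7 − (-28.7) = 10 dB.
Output overshoot = 10 − 6 = 4 dB.
Ratio = input overshoot / output overshoot = 10 / 4 = 2.5.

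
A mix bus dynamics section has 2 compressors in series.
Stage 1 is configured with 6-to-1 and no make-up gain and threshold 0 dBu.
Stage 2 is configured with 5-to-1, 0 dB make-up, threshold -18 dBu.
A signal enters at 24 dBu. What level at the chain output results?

Stage 1: 24 dB above 0 dBu, reduced 6:1 to 4 dB above → 4 dBu.
Stage 2: overshoot 22 dB → 22/5 = 4.4 dB → -13.6 dBu.

-13.6 dBu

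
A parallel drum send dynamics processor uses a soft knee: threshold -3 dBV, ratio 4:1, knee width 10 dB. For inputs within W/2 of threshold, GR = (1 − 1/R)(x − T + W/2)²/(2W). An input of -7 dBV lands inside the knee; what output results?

-7.0375 dBV

x − T + W/2 = -7 − (-3) + 5 = 1.
GR = (1 − 1/4) × 1² / 20 = 0.75 × 1 / 20 = 0.0375 dB.
Output = -7 − 0.0375 = -7.0375 dBV.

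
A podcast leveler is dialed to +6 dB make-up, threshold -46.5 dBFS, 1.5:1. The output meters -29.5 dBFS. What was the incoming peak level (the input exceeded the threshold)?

Before make-up, the level was -29.5 − 6 = -35.5 dBFS.
Post-compression overshoot = -35.5 − (-46.5) = 11 dB.
Undo the ratio: input overshoot = 11 × 1.5 = 16.5 dB, giving input = -30 dBFS.

-30 dBFS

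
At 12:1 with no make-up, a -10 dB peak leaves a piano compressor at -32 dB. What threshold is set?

-34 dB

Let T be the threshold. Output overshoot = (input overshoot)/R, so -32 − T = (-10 − T)/12.
12·(-32 − T) = -10 − T → 11·T = -384 − (-10) = -374.
T = -374/11 = -34 dB.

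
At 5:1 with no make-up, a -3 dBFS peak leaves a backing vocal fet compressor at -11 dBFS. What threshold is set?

Let T be the threshold. Output overshoot = (input overshoot)/R, so -11 − T = (-3 − T)/5.
5·(-11 − T) = -3 − T → 4·T = -55 − (-3) = -52.
T = -52/4 = -13 dBFS.

-13 dBFS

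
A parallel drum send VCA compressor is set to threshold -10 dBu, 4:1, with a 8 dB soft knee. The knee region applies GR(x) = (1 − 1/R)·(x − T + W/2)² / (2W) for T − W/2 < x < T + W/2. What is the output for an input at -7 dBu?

x − T + W/2 = -7 − (-10) + 4 = 7.
GR = (1 − 1/4) × 7² / 16 = 0.75 × 49 / 16 = 2.296875 dB.
Output = -7 − 2.296875 = -9.296875 dBu.

-9.296875 dBu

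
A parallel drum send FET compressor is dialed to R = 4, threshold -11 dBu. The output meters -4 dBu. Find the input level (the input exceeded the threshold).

Post-compression overshoot = -4 − (-11) = 7 dB.
Undo the ratio: input overshoot = 7 × 4 = 28 dB, giving input = 17 dBu.

17 dBu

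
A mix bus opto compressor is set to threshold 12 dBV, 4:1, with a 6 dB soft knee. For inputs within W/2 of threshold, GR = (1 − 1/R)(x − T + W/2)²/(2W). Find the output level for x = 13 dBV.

12 dBV

x − T + W/2 = 13 − 12 + 3 = 4.
GR = (1 − 1/4) × 4² / 12 = 0.75 × 16 / 12 = 1 dB.
Output = 13 − 1 = 12 dBV.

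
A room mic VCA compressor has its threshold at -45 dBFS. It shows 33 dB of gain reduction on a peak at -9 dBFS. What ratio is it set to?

Input overshoot = -9 − (-45) = 36 dB.
Output overshoot = 36 − 33 = 3 dB.
Ratio = input overshoot / output overshoot = 36 / 3 = 12.

12:1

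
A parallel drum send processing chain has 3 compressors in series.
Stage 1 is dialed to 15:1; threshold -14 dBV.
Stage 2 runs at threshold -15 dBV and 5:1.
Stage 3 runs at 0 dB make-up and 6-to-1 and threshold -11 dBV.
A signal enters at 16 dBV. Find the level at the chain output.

-14.4 dBV

Stage 1: overshoot 30 dB → 30/15 = 2 dB → -12 dBV.
Stage 2: -12 dBV is 3 dB over -15 dBV; at 5:1 that becomes 0.6 dB over, giving -14.4 dBV.
Stage 3: below threshold (-14.4 ≤ -11); passes unchanged; output -14.4 dBV.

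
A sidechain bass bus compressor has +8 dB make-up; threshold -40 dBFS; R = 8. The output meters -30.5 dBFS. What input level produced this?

Remove make-up: -30.5 − 8 = -38.5 dBFS.
That's 1.5 dB above the -40 dBFS threshold.
Undo the ratio: input overshoot = 1.5 × 8 = 12 dB, giving input = -28 dBFS.

-28 dBFS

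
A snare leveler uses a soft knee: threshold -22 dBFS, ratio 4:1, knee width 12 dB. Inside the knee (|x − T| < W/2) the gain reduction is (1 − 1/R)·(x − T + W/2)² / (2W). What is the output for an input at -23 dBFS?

-23.78125 dBFS

x − T + W/2 = -23 − (-22) + 6 = 5.
GR = (1 − 1/4) × 5² / 24 = 0.75 × 25 / 24 = 0.78125 dB.
Output = -23 − 0.78125 = -23.78125 dBFS.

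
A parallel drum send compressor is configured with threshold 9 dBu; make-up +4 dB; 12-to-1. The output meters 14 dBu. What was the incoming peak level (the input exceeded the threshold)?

Stripping the +4 dB make-up gives 10 dBu at the gain stage.
That's 1 dB above the 9 dBu threshold.
Before 12:1 compression the overshoot was 1 × 12 = 12 dB, so input = 9 + 12 = 21 dBu.

21 dBu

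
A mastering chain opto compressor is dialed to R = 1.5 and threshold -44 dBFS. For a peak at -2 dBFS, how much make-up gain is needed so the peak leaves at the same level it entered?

The peak compresses to -44 + 42/1.5 = -16 dBFS.
To reach -2 dBFS requires -2 − (-16) = 14 dB of make-up.

14 dB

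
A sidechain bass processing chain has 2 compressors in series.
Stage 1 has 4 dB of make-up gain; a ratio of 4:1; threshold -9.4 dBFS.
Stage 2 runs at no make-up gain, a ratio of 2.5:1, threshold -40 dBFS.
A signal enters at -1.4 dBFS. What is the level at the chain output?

Stage 1: -1.4 dBFS is 8 dB over -9.4 dBFS; at 4:1 that becomes 2 dB over, giving -7.4 dBFS; +4 dB make-up → -3.4 dBFS.
Stage 2: -3.4 dBFS is 36.6 dB over -40 dBFS; at 2.5:1 that becomes 14.64 dB over, giving -25.36 dBFS.

-25.36 dBFS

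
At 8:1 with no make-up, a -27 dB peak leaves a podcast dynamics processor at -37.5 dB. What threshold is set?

-39 dB

Let T be the threshold. Output overshoot = (input overshoot)/R, so -37.5 − T = (-27 − T)/8.
8·(-37.5 − T) = -27 − T → 7·T = -300 − (-27) = -273.
T = -273/7 = -39 dB.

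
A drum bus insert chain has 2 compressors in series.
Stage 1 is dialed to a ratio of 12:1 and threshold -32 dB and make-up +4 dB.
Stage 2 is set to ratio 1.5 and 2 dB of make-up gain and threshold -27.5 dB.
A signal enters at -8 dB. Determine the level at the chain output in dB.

Stage 1: -8 dB is 24 dB over -32 dB; at 12:1 that becomes 2 dB over, giving -30 dB; +4 dB make-up → -26 dB.
Stage 2: 1.5 dB above -27.5 dB, reduced 1.5:1 to 1 dB above → -26.5 dB; +2 dB make-up → -24.5 dB.

-24.5 dB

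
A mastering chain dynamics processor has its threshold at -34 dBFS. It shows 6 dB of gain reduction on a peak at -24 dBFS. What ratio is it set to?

Input overshoot = -24 − (-34) = 10 dB.
Output overshoot = 10 − 6 = 4 dB.
Ratio = input overshoot / output overshoot = 10 / 4 = 2.5.

2.5:1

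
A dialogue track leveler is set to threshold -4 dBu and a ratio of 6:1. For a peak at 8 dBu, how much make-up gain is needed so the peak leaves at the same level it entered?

Without make-up, output = threshold + overshoot/6 = -4 + 2 = -2 dBu.
Gap to target: 10 dB.

10 dB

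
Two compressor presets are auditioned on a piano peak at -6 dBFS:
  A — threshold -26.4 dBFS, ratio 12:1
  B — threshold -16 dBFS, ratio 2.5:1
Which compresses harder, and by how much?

A: overshoot 20.4 dB → output overshoot 1.7 dB → GR 18.7 dB.
B: overshoot 10 dB → output overshoot 4 dB → GR 6 dB.
A applies 12.7 dB more gain reduction.

A, by 12.7 dB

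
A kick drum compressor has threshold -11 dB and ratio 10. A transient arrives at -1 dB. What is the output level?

-10 dB

The input is 10 dB above the -11 dB threshold.
The 10 dB excess becomes 1 dB after 10:1 reduction.
So the level is -11 + 1 = -10 dB.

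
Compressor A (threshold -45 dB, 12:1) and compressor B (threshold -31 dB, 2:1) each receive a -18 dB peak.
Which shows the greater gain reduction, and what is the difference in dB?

A, by 18.25 dB

A: overshoot 27 dB → output overshoot 2.25 dB → GR 24.75 dB.
B: overshoot 13 dB → output overshoot 6.5 dB → GR 6.5 dB.
A applies 18.25 dB more gain reduction.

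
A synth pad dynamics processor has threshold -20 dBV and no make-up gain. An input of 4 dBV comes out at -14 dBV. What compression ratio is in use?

Input overshoot = 4 − (-20) = 24 dB; output overshoot = -14 − (-20) = 6 dB.
Ratio = 24 / 6 = 4.

4:1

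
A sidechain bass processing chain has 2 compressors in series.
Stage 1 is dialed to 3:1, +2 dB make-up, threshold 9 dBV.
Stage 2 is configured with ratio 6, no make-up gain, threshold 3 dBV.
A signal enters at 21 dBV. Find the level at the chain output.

5 dBV

Stage 1: 12 dB above 9 dBV, reduced 3:1 to 4 dB above → 13 dBV; +2 dB make-up → 15 dBV.
Stage 2: 15 dBV is 12 dB over 3 dBV; at 6:1 that becomes 2 dB over, giving 5 dBV.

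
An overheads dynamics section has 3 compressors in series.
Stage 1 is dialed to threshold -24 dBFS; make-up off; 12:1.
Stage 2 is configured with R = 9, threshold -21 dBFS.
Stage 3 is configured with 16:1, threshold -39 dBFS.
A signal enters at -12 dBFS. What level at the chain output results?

Stage 1: -12 dBFS is 12 dB over -24 dBFS; at 12:1 that becomes 1 dB over, giving -23 dBFS.
Stage 2: below threshold (-23 ≤ -21); passes unchanged; output -23 dBFS.
Stage 3: -23 dBFS is 16 dB over -39 dBFS; at 16:1 that becomes 1 dB over, giving -38 dBFS.

-38 dBFS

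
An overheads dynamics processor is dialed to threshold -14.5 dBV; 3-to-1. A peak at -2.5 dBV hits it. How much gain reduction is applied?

Overshoot = -2.5 − (-14.5) = 12 dB.
After 3:1 compression the overshoot becomes 12/3 = 4 dB.
GR = overshoot in − overshoot out = 12 − 4 = 8 dB.

8 dB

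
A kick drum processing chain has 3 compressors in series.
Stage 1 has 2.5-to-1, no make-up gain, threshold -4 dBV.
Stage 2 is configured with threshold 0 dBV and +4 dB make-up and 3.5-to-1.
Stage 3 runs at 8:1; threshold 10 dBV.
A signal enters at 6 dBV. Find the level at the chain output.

4 dBV

Stage 1: 10 dB above -4 dBV, reduced 2.5:1 to 4 dB above → 0 dBV.
Stage 2: 0 dBV is at or below the 0 dBV threshold — no compression; make-up brings it to 4 dBV.
Stage 3: 4 dBV is at or below the 10 dBV threshold — no compression; output 4 dBV.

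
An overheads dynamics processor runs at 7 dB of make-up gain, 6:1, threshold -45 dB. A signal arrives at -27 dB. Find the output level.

-35 dB

Overshoot: -27 − (-45) = 18 dB.
6:1 compression reduces that to 18/6 = 3 dB over.
Output = -45 + 3 = -42 dB; make-up adds 7 dB, giving -35 dB.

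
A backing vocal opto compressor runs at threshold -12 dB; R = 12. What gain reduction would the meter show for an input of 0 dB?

The signal is 12 dB above threshold.
After 12:1 compression the overshoot becomes 12/12 = 1 dB.
Gain reduction = 12 − 1 = 11 dB.

11 dB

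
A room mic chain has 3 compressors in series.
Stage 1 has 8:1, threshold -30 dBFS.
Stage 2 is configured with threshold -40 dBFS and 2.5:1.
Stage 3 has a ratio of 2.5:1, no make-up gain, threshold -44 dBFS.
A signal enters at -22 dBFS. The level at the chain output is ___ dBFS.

Stage 1: -22 dBFS is 8 dB over -30 dBFS; at 8:1 that becomes 1 dB over, giving -29 dBFS.
Stage 2: overshoot 11 dB → 11/2.5 = 4.4 dB → -35.6 dBFS.
Stage 3: overshoot 8.4 dB → 8.4/2.5 = 3.36 dB → -40.64 dBFS.

-40.64 dBFS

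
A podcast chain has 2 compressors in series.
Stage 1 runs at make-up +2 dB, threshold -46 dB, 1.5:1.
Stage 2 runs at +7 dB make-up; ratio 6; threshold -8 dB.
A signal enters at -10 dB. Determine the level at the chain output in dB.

-13 dB

Stage 1: -10 dB is 36 dB over -46 dB; at 1.5:1 that becomes 24 dB over, giving -22 dB; +2 dB make-up → -20 dB.
Stage 2: -20 dB ≤ -8 dB, so stage 2 doesn't engage; make-up brings it to -13 dB.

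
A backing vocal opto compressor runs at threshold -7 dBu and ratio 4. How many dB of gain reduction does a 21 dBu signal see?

21 dB

Overshoot = 21 − (-7) = 28 dB.
At 4:1, output sits 28/4 = 7 dB above threshold.
Gain reduction = 28 − 7 = 21 dB.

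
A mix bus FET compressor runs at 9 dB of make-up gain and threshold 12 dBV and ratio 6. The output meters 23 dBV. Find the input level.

Remove make-up: 23 − 9 = 14 dBV.
Post-compression overshoot = 14 − 12 = 2 dB.
Input overshoot = R × output overshoot = 12 dB → input = 12 + 12 = 24 dBV.

24 dBV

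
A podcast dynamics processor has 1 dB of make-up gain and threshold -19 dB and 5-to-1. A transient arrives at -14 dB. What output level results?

-17 dB

-14 dB sits 5 dB over threshold.
The 5 dB excess becomes 1 dB after 5:1 reduction.
Output = -19 + 1 = -18 dB; make-up adds 1 dB, giving -17 dB.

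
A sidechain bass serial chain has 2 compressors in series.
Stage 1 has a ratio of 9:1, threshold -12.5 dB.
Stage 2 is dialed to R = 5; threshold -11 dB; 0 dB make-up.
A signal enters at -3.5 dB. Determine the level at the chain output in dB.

Stage 1: -3.5 dB is 9 dB over -12.5 dB; at 9:1 that becomes 1 dB over, giving -11.5 dB.
Stage 2: -11.5 dB is at or below the -11 dB threshold — no compression; output -11.5 dB.

-11.5 dB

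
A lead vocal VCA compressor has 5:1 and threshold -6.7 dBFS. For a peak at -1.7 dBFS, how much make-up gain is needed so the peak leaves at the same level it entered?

Overshoot 5 dB → 5/5 = 1 dB after compression, so the compressed level is -6.7 + 1 = -5.7 dBFS.
Make-up = target − compressed = -1.7 − (-5.7) = 4 dB.

4 dB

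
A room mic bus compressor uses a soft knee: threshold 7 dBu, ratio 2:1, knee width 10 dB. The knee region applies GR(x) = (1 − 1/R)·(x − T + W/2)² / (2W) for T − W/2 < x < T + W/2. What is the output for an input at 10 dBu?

x − T + W/2 = 10 − 7 + 5 = 8.
GR = (1 − 1/2) × 8² / 20 = 0.5 × 64 / 20 = 1.6 dB.
Output = 10 − 1.6 = 8.4 dBu.

8.4 dBu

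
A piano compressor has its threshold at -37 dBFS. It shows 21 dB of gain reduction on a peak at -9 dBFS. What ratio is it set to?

4:1

Input overshoot = -9 − (-37) = 28 dB.
Output overshoot = 28 − 21 = 7 dB.
Ratio = input overshoot / output overshoot = 28 / 7 = 4.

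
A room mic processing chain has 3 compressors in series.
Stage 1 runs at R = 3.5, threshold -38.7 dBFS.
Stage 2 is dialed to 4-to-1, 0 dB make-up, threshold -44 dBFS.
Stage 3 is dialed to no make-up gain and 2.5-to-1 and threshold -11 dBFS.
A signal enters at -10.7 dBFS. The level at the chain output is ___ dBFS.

Stage 1: 28 dB above -38.7 dBFS, reduced 3.5:1 to 8 dB above → -30.7 dBFS.
Stage 2: overshoot 13.3 dB → 13.3/4 = 3.325 dB → -40.675 dBFS.
Stage 3: -40.675 dBFS is at or below the -11 dBFS threshold — no compression; output -40.675 dBFS.

-40.675 dBFS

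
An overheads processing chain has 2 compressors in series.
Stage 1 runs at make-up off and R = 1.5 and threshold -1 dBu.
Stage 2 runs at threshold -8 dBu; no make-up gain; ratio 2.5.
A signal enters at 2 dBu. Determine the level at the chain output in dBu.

-4.4 dBu

Stage 1: 2 dBu is 3 dB over -1 dBu; at 1.5:1 that becomes 2 dB over, giving 1 dBu.
Stage 2: 1 dBu is 9 dB over -8 dBu; at 2.5:1 that becomes 3.6 dB over, giving -4.4 dBu.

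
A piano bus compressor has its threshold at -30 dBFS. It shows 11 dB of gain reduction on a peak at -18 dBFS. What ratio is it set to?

Input overshoot = -18 − (-30) = 12 dB.
Output overshoot = 12 − 11 = 1 dB.
Ratio = input overshoot / output overshoot = 12 / 1 = 12.

12:1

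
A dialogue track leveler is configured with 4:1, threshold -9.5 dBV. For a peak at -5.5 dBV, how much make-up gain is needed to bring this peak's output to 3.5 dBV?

12 dB

The peak compresses to -9.5 + 4/4 = -8.5 dBV.
To reach 3.5 dBV requires 3.5 − (-8.5) = 12 dB of make-up.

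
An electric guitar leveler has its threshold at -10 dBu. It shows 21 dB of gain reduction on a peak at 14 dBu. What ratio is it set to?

Input overshoot = 14 − (-10) = 24 dB.
Output overshoot = 24 − 21 = 3 dB.
Ratio = input overshoot / output overshoot = 24 / 3 = 8.

8:1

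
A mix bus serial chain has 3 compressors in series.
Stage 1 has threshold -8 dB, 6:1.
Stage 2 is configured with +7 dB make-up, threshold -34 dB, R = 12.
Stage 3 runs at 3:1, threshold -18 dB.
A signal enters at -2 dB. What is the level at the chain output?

Stage 1: overshoot 6 dB → 6/6 = 1 dB → -7 dB.
Stage 2: 27 dB above -34 dB, reduced 12:1 to 2.25 dB above → -31.75 dB; +7 dB make-up → -24.75 dB.
Stage 3: -24.75 dB is at or below the -18 dB threshold — no compression; output -24.75 dB.

-24.75 dB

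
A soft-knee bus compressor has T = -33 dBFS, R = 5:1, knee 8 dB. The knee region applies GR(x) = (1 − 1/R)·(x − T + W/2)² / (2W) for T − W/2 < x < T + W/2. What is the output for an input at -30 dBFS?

x − T + W/2 = -30 − (-33) + 4 = 7.
GR = (1 − 1/5) × 7² / 16 = 0.8 × 49 / 16 = 2.45 dB.
Output = -30 − 2.45 = -32.45 dBFS.

-32.45 dBFS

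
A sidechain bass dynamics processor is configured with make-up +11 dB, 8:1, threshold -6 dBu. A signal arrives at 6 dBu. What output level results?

6 dBu sits 12 dB over threshold.
The 12 dB excess becomes 1.5 dB after 8:1 reduction.
That puts the output at -4.5 dBu; make-up adds 11 dB, giving 6.5 dBu.

6.5 dBu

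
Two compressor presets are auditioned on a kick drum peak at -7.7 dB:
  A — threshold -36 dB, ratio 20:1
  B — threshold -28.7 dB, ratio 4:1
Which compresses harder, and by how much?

A, by 11.135 dB

A: 28.3 dB over, compressed to 1.415 dB over, so 26.885 dB of GR.
B: 21 dB over, compressed to 5.25 dB over, so 15.75 dB of GR.
Difference: 11.135 dB in favour of A.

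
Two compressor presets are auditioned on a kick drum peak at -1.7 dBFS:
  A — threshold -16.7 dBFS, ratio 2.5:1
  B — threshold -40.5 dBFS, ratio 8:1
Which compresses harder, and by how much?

A: overshoot 15 dB → output overshoot 6 dB → GR 9 dB.
B: overshoot 38.8 dB → output overshoot 4.85 dB → GR 33.95 dB.
Difference: 24.95 dB in favour of B.

B, by 24.95 dB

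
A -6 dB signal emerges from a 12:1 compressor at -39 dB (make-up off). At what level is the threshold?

Input is 36 dB above T (since output overshoot × R = input overshoot: (-39 − T)·12 = -6 − T gives T = -42 dB).
Check: -42 + (-6 − (-42))/12 = -42 + 3 = -39 dB. ✓

-42 dB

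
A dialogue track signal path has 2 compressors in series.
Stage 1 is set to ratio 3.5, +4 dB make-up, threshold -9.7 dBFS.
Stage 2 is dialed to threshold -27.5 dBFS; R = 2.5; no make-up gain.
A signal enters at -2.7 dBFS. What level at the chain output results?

Stage 1: overshoot 7 dB → 7/3.5 = 2 dB → -7.7 dBFS; +4 dB make-up → -3.7 dBFS.
Stage 2: 23.8 dB above -27.5 dBFS, reduced 2.5:1 to 9.52 dB above → -17.98 dBFS.

-17.98 dBFS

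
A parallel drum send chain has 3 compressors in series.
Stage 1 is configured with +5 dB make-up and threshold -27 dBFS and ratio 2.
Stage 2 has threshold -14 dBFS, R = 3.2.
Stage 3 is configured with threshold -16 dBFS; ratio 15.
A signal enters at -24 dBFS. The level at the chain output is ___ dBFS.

-20.5 dBFS

Stage 1: overshoot 3 dB → 3/2 = 1.5 dB → -25.5 dBFS; +5 dB make-up → -20.5 dBFS.
Stage 2: -20.5 dBFS is at or below the -14 dBFS threshold — no compression; output -20.5 dBFS.
Stage 3: -20.5 dBFS is at or below the -16 dBFS threshold — no compression; output -20.5 dBFS.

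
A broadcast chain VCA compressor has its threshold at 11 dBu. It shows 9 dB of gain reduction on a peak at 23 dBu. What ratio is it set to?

Input overshoot = 23 − 11 = 12 dB.
Output overshoot = 12 − 9 = 3 dB.
Ratio = input overshoot / output overshoot = 12 / 3 = 4.

4:1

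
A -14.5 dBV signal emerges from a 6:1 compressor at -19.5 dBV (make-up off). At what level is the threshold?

Gain reduction = -14.5 − (-19.5) = 5 dB; output overshoot = GR / (R − 1) = 5 / 5 = 1 dB.
Threshold = output − output overshoot = -19.5 − 1 = -20.5 dBV.

-20.5 dBV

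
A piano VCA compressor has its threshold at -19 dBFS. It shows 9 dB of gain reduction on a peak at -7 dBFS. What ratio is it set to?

Input overshoot = -7 − (-19) = 12 dB.
Output overshoot = 12 − 9 = 3 dB.
Ratio = input overshoot / output overshoot = 12 / 3 = 4.

4:1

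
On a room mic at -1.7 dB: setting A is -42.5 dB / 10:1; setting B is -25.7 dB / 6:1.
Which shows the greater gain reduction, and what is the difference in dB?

A: GR = 40.8 − 40.8/10 = 36.72 dB.
B: GR = 24 − 24/6 = 20 dB.
A applies 16.72 dB more gain reduction.

A, by 16.72 dB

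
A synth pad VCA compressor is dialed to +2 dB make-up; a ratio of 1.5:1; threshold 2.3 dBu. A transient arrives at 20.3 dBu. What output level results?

16.3 dBu

20.3 dBu sits 18 dB over threshold.
The 18 dB excess becomes 12 dB after 1.5:1 reduction.
So the level is 2.3 + 12 = 14.3 dBu; make-up adds 2 dB, giving 16.3 dBu.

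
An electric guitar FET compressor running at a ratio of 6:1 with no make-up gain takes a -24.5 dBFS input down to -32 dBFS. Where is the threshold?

Let T be the threshold. Output overshoot = (input overshoot)/R, so -32 − T = (-24.5 − T)/6.
6·(-32 − T) = -24.5 − T → 5·T = -192 − (-24.5) = -167.5.
T = -167.5/5 = -33.5 dBFS.

-33.5 dBFS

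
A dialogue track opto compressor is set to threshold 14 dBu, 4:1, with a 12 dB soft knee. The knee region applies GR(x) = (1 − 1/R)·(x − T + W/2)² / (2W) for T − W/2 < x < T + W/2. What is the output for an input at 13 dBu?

12.21875 dBu

x − T + W/2 = 13 − 14 + 6 = 5.
GR = (1 − 1/4) × 5² / 24 = 0.75 × 25 / 24 = 0.78125 dB.
Output = 13 − 0.78125 = 12.21875 dBu.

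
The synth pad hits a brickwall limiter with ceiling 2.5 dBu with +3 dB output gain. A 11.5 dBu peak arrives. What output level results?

5.5 dBu

A brickwall limiter is an ∞:1 compressor: any input above the ceiling is clamped to 2.5 dBu.
Output gain then adds 3 dB: 2.5 + 3 = 5.5 dBu.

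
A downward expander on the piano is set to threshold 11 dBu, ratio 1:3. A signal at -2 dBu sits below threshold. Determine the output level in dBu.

Below threshold, a 1:3 expander applies gain = (3−1)×(T − x) of attenuation.
(3−1) × 13 = 26 dB, so output = -2 − 26 = -28 dBu.

-28 dBu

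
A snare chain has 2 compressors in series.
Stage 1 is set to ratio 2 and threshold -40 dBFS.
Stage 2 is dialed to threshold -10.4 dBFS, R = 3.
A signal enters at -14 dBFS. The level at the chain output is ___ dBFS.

-27 dBFS

Stage 1: overshoot 26 dB → 26/2 = 13 dB → -27 dBFS.
Stage 2: -27 dBFS is at or below the -10.4 dBFS threshold — no compression; output -27 dBFS.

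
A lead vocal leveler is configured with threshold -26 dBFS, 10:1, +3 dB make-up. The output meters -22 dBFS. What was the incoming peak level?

-16 dBFS

Stripping the +3 dB make-up gives -25 dBFS at the gain stage.
Post-compression overshoot = -25 − (-26) = 1 dB.
Undo the ratio: input overshoot = 1 × 10 = 10 dB, giving input = -16 dBFS.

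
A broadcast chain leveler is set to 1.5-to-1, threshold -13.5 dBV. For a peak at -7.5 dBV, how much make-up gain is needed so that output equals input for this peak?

2 dB

Overshoot 6 dB → 6/1.5 = 4 dB after compression, so the compressed level is -13.5 + 4 = -9.5 dBV.
Make-up = target − compressed = -7.5 − (-9.5) = 2 dB.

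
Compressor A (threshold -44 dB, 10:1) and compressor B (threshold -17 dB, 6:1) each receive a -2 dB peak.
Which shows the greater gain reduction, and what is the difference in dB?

A, by 25.3 dB

A: overshoot 42 dB → output overshoot 4.2 dB → GR 37.8 dB.
B: overshoot 15 dB → output overshoot 2.5 dB → GR 12.5 dB.
A applies 25.3 dB more gain reduction.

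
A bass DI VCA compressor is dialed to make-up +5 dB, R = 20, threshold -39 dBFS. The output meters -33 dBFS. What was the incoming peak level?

Remove make-up: -33 − 5 = -38 dBFS.
The compressed level sits -38 − (-39) = 1 dB over threshold.
Undo the ratio: input overshoot = 1 × 20 = 20 dB, giving input = -19 dBFS.

-19 dBFS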